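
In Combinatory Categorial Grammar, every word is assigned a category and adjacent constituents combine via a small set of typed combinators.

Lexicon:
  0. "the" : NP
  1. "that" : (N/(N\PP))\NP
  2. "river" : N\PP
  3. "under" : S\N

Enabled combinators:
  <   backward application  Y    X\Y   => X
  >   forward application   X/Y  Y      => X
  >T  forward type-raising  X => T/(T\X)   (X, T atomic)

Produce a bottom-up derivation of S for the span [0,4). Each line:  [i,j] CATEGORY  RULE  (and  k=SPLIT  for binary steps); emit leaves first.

[0,4] S   <
  [0,3] N   >
    [0,2] N/(N\PP)   <
      [0,1] "the" : NP
      [1,2] "that" : (N/(N\PP))\NP
    [2,3] "river" : N\PP
  [3,4] "under" : S\N

[0,1] NP  lex  "the"
[1,2] (N/(N\PP))\NP  lex  "that"
[0,2] N/(N\PP)  <  k=1
[2,3] N\PP  lex  "river"
[0,3] N  >  k=2
[3,4] S\N  lex  "under"
[0,4] S  <  k=3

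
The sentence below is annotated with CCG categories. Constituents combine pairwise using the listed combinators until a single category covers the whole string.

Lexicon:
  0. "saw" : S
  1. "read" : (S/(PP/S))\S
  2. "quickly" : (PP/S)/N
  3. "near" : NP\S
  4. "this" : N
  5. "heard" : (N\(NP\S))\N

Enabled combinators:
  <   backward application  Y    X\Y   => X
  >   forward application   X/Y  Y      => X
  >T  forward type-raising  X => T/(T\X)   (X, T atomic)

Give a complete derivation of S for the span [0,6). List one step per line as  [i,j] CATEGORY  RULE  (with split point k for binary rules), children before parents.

[0,6] S   >
  [0,2] S/(PP/S)   <
    [0,1] "saw" : S
    [1,2] "read" : (S/(PP/S))\S
  [2,6] PP/S   >
    [2,3] "quickly" : (PP/S)/N
    [3,6] N   <
      [3,4] "near" : NP\S
      [4,6] N\(NP\S)   <
        [4,5] "this" : N
        [5,6] "heard" : (N\(NP\S))\N

[0,1] S  lex  "saw"
[1,2] (S/(PP/S))\S  lex  "read"
[0,2] S/(PP/S)  <  k=1
[2,3] (PP/S)/N  lex  "quickly"
[3,4] NP\S  lex  "near"
[4,5] N  lex  "this"
[5,6] (N\(NP\S))\N  lex  "heard"
[4,6] N\(NP\S)  <  k=5
[3,6] N  <  k=4
[2,6] PP/S  >  k=3
[0,6] S  >  k=2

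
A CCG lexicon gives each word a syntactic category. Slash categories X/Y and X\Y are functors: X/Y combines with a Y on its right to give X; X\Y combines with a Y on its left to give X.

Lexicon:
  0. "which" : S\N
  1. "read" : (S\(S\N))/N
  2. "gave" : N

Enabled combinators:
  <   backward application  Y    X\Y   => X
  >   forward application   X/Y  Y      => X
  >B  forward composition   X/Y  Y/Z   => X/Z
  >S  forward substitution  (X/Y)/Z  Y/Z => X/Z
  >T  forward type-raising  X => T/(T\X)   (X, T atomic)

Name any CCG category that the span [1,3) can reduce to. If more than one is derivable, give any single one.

S\(S\N)

[0,3] S   <
  [0,1] "which" : S\N
  [1,3] S\(S\N)   >
    [1,2] "read" : (S\(S\N))/N
    [2,3] "gave" : N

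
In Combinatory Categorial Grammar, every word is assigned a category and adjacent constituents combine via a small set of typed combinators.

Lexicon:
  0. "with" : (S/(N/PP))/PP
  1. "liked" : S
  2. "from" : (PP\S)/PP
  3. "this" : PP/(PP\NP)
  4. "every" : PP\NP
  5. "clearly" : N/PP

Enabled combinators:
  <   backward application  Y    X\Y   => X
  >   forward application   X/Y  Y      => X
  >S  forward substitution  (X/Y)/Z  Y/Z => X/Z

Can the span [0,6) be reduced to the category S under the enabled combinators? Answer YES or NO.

[0,6] S   >
  [0,5] S/(N/PP)   >
    [0,1] "with" : (S/(N/PP))/PP
    [1,5] PP   <
      [1,2] "liked" : S
      [2,5] PP\S   >
        [2,3] "from" : (PP\S)/PP
        [3,5] PP   >
          [3,4] "this" : PP/(PP\NP)
          [4,5] "every" : PP\NP
  [5,6] "clearly" : N/PP

YES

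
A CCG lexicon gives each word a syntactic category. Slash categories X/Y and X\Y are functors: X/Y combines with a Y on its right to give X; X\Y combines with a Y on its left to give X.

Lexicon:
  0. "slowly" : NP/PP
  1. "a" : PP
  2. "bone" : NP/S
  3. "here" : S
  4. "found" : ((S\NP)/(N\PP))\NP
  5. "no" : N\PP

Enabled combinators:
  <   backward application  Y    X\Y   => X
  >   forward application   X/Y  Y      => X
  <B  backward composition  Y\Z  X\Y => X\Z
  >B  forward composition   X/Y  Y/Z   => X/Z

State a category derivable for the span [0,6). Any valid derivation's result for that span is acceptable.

S

[0,6] S   <
  [0,2] NP   >
    [0,1] "slowly" : NP/PP
    [1,2] "a" : PP
  [2,6] S\NP   >
    [2,5] (S\NP)/(N\PP)   <
      [2,4] NP   >
        [2,3] "bone" : NP/S
        [3,4] "here" : S
      [4,5] "found" : ((S\NP)/(N\PP))\NP
    [5,6] "no" : N\PP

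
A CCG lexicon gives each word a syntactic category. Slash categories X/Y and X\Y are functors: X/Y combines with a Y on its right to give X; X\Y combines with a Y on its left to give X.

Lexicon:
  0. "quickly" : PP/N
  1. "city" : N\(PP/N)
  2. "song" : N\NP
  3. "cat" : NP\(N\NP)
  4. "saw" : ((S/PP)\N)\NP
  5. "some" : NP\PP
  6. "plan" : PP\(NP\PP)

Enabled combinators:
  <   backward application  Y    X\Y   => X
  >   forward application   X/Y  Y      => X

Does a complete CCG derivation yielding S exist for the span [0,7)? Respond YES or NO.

YES

[0,7] S   >
  [0,5] S/PP   <
    [0,2] N   <
      [0,1] "quickly" : PP/N
      [1,2] "city" : N\(PP/N)
    [2,5] (S/PP)\N   <
      [2,4] NP   <
        [2,3] "song" : N\NP
        [3,4] "cat" : NP\(N\NP)
      [4,5] "saw" : ((S/PP)\N)\NP
  [5,7] PP   <
    [5,6] "some" : NP\PP
    [6,7] "plan" : PP\(NP\PP)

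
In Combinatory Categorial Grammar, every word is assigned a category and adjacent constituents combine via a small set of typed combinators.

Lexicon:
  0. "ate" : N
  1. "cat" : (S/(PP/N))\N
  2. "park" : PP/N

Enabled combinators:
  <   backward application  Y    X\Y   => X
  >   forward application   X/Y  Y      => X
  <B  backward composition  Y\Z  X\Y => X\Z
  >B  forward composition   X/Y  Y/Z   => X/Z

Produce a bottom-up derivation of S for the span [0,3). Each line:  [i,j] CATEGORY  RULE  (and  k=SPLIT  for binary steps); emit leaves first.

[0,3] S   >
  [0,2] S/(PP/N)   <
    [0,1] "ate" : N
    [1,2] "cat" : (S/(PP/N))\N
  [2,3] "park" : PP/N

[0,1] N  lex  "ate"
[1,2] (S/(PP/N))\N  lex  "cat"
[0,2] S/(PP/N)  <  k=1
[2,3] PP/N  lex  "park"
[0,3] S  >  k=2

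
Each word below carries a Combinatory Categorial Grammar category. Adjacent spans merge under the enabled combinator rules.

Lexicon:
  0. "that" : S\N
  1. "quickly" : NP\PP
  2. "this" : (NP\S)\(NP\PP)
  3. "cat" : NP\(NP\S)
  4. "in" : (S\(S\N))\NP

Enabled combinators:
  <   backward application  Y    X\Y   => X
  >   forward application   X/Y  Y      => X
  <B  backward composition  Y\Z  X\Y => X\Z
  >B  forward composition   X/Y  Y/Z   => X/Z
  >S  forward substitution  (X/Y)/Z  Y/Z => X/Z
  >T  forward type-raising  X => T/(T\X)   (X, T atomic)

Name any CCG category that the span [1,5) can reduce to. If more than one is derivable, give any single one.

S\(S\N)

[0,5] S   <
  [0,1] "that" : S\N
  [1,5] S\(S\N)   <
    [1,4] NP   <
      [1,3] NP\S   <
        [1,2] "quickly" : NP\PP
        [2,3] "this" : (NP\S)\(NP\PP)
      [3,4] "cat" : NP\(NP\S)
    [4,5] "in" : (S\(S\N))\NP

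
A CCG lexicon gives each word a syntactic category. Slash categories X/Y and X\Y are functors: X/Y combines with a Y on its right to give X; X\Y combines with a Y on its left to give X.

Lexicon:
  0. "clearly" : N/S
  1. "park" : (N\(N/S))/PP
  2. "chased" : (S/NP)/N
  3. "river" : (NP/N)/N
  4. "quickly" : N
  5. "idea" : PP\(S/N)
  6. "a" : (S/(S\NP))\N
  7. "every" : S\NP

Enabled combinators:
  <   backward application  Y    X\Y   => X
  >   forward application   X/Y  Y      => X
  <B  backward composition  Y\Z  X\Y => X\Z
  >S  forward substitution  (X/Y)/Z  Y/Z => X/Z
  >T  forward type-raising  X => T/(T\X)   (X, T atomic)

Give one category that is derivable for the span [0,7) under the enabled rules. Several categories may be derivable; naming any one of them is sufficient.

S/(S\NP)

[0,8] S   >
  [0,7] S/(S\NP)   <
    [0,6] N   <
      [0,1] "clearly" : N/S
      [1,6] N\(N/S)   >
        [1,2] "park" : (N\(N/S))/PP
        [2,6] PP   <
          [2,5] S/N   >S
            [2,3] "chased" : (S/NP)/N
            [3,5] NP/N   >
              [3,4] "river" : (NP/N)/N
              [4,5] "quickly" : N
          [5,6] "idea" : PP\(S/N)
    [6,7] "a" : (S/(S\NP))\N
  [7,8] "every" : S\NP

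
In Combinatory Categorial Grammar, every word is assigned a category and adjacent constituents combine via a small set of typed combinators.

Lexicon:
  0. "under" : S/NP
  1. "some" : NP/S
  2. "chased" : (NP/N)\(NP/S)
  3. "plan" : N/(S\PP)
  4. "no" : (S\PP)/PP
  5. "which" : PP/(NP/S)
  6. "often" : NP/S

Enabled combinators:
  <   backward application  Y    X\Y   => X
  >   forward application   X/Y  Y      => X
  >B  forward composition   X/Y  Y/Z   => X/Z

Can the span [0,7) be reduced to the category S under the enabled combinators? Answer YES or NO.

[0,7] S   >
  [0,3] S/N   >B
    [0,1] "under" : S/NP
    [1,3] NP/N   <
      [1,2] "some" : NP/S
      [2,3] "chased" : (NP/N)\(NP/S)
  [3,7] N   >
    [3,4] "plan" : N/(S\PP)
    [4,7] S\PP   >
      [4,5] "no" : (S\PP)/PP
      [5,7] PP   >
        [5,6] "which" : PP/(NP/S)
        [6,7] "often" : NP/S

YES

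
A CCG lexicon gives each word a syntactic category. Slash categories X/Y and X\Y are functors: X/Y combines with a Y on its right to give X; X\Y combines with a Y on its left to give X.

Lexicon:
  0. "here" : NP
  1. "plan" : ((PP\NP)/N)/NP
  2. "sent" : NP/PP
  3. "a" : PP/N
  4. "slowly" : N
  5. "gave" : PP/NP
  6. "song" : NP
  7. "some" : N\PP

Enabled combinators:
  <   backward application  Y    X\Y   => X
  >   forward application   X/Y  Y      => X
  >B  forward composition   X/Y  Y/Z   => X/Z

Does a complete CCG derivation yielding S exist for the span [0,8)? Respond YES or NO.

NO

NP ((PP\NP)/N)/NP NP/PP PP/N N PP/NP NP N\PP
CKY chart[0,8] = {PP}; S ∉ chart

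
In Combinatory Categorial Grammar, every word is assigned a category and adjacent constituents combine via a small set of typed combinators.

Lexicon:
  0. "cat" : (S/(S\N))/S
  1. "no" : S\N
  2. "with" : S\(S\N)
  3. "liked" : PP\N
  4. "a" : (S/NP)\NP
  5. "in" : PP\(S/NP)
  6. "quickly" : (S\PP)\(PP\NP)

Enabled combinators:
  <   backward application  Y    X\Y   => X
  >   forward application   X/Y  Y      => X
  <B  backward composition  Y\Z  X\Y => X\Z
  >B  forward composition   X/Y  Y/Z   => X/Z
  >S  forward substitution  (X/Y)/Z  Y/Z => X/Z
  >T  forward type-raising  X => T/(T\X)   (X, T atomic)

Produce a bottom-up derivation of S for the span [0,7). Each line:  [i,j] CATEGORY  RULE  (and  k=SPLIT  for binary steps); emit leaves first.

[0,1] (S/(S\N))/S  lex  "cat"
[1,2] S\N  lex  "no"
[2,3] S\(S\N)  lex  "with"
[1,3] S  <  k=2
[0,3] S/(S\N)  >  k=1
[3,4] PP\N  lex  "liked"
[4,5] (S/NP)\NP  lex  "a"
[5,6] PP\(S/NP)  lex  "in"
[4,6] PP\NP  <B  k=5
[6,7] (S\PP)\(PP\NP)  lex  "quickly"
[4,7] S\PP  <  k=6
[3,7] S\N  <B  k=4
[0,7] S  >  k=3

[0,7] S   >
  [0,3] S/(S\N)   >
    [0,1] "cat" : (S/(S\N))/S
    [1,3] S   <
      [1,2] "no" : S\N
      [2,3] "with" : S\(S\N)
  [3,7] S\N   <B
    [3,4] "liked" : PP\N
    [4,7] S\PP   <
      [4,6] PP\NP   <B
        [4,5] "a" : (S/NP)\NP
        [5,6] "in" : PP\(S/NP)
      [6,7] "quickly" : (S\PP)\(PP\NP)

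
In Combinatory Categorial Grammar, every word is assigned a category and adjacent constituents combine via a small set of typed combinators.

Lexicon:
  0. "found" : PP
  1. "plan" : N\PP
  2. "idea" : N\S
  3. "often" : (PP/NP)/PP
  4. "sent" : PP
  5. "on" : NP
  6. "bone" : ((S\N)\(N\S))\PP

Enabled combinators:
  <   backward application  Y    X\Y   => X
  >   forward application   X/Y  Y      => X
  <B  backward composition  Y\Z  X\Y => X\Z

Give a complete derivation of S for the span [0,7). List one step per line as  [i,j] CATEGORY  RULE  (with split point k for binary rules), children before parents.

[0,7] S   <
  [0,2] N   <
    [0,1] "found" : PP
    [1,2] "plan" : N\PP
  [2,7] S\N   <
    [2,3] "idea" : N\S
    [3,7] (S\N)\(N\S)   <
      [3,6] PP   >
        [3,5] PP/NP   >
          [3,4] "often" : (PP/NP)/PP
          [4,5] "sent" : PP
        [5,6] "on" : NP
      [6,7] "bone" : ((S\N)\(N\S))\PP

[0,1] PP  lex  "found"
[1,2] N\PP  lex  "plan"
[0,2] N  <  k=1
[2,3] N\S  lex  "idea"
[3,4] (PP/NP)/PP  lex  "often"
[4,5] PP  lex  "sent"
[3,5] PP/NP  >  k=4
[5,6] NP  lex  "on"
[3,6] PP  >  k=5
[6,7] ((S\N)\(N\S))\PP  lex  "bone"
[3,7] (S\N)\(N\S)  <  k=6
[2,7] S\N  <  k=3
[0,7] S  <  k=2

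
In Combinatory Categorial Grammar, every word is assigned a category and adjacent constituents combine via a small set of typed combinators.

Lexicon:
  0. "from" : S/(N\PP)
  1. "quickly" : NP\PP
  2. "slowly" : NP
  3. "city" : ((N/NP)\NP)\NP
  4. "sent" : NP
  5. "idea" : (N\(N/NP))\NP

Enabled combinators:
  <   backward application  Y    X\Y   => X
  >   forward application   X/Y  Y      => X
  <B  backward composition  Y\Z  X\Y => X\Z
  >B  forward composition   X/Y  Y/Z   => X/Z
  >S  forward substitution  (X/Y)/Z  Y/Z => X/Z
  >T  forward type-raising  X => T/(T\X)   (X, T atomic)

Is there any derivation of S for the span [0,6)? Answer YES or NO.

YES

[0,6] S   >
  [0,1] "from" : S/(N\PP)
  [1,6] N\PP   <B
    [1,2] "quickly" : NP\PP
    [2,6] N\NP   <B
      [2,4] (N/NP)\NP   <
        [2,3] "slowly" : NP
        [3,4] "city" : ((N/NP)\NP)\NP
      [4,6] N\(N/NP)   <
        [4,5] "sent" : NP
        [5,6] "idea" : (N\(N/NP))\NP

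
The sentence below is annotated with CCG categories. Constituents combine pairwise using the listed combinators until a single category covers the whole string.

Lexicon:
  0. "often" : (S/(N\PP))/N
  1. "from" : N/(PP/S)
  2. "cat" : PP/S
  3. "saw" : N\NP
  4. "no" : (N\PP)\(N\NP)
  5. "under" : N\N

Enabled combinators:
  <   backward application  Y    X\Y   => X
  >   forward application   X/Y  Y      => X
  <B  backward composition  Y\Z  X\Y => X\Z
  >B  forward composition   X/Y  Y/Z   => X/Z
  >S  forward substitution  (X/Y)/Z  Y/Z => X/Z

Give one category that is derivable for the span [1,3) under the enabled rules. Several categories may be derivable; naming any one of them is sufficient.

N

[0,6] S   >
  [0,3] S/(N\PP)   >
    [0,1] "often" : (S/(N\PP))/N
    [1,3] N   >
      [1,2] "from" : N/(PP/S)
      [2,3] "cat" : PP/S
  [3,6] N\PP   <B
    [3,5] N\PP   <
      [3,4] "saw" : N\NP
      [4,5] "no" : (N\PP)\(N\NP)
    [5,6] "under" : N\N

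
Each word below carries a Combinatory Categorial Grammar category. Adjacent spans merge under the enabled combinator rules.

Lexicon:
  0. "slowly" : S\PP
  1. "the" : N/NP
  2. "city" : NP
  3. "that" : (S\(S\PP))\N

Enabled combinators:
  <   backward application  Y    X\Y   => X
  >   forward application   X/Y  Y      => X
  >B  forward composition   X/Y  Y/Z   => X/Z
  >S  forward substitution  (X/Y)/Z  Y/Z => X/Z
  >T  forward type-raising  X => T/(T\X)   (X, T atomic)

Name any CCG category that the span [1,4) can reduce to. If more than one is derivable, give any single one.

S\(S\PP)

[0,4] S   <
  [0,1] "slowly" : S\PP
  [1,4] S\(S\PP)   <
    [1,3] N   >
      [1,2] "the" : N/NP
      [2,3] "city" : NP
    [3,4] "that" : (S\(S\PP))\N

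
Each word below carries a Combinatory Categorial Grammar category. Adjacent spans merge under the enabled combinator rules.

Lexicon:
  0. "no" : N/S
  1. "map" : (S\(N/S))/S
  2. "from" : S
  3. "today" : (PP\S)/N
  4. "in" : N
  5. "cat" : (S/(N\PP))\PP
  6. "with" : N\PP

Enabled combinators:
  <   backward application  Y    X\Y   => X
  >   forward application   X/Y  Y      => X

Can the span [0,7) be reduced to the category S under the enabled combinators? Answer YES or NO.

YES

[0,7] S   <
  [0,1] "no" : N/S
  [1,7] S\(N/S)   >
    [1,2] "map" : (S\(N/S))/S
    [2,7] S   >
      [2,6] S/(N\PP)   <
        [2,5] PP   <
          [2,3] "from" : S
          [3,5] PP\S   >
            [3,4] "today" : (PP\S)/N
            [4,5] "in" : N
        [5,6] "cat" : (S/(N\PP))\PP
      [6,7] "with" : N\PP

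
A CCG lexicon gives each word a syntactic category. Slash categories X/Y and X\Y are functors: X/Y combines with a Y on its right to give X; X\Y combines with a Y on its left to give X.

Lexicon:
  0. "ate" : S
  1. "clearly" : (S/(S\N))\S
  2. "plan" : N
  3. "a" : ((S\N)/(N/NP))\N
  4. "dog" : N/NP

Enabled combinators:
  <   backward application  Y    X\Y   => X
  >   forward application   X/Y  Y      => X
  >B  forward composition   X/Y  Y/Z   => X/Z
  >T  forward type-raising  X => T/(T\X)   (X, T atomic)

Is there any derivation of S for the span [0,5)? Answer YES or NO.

[0,5] S   >
  [0,2] S/(S\N)   <
    [0,1] "ate" : S
    [1,2] "clearly" : (S/(S\N))\S
  [2,5] S\N   >
    [2,4] (S\N)/(N/NP)   <
      [2,3] "plan" : N
      [3,4] "a" : ((S\N)/(N/NP))\N
    [4,5] "dog" : N/NP

YES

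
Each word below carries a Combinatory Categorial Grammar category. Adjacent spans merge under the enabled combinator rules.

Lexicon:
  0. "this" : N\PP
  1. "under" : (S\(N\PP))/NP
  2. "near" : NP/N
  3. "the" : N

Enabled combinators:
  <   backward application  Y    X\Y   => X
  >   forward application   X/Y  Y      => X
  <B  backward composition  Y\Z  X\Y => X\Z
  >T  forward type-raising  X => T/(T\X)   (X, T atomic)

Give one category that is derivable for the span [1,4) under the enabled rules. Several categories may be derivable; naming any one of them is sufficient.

S\(N\PP)

[0,4] S   <
  [0,1] "this" : N\PP
  [1,4] S\(N\PP)   >
    [1,2] "under" : (S\(N\PP))/NP
    [2,4] NP   >
      [2,3] "near" : NP/N
      [3,4] "the" : N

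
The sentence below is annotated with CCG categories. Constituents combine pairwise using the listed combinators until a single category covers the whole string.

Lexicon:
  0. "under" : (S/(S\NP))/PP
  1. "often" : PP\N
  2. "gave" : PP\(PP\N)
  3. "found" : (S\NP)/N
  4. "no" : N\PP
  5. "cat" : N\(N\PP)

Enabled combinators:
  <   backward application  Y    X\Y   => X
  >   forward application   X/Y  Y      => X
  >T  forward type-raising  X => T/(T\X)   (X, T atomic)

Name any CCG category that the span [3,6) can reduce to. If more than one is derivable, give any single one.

[0,6] S   >
  [0,3] S/(S\NP)   >
    [0,1] "under" : (S/(S\NP))/PP
    [1,3] PP   <
      [1,2] "often" : PP\N
      [2,3] "gave" : PP\(PP\N)
  [3,6] S\NP   >
    [3,4] "found" : (S\NP)/N
    [4,6] N   <
      [4,5] "no" : N\PP
      [5,6] "cat" : N\(N\PP)

S\NP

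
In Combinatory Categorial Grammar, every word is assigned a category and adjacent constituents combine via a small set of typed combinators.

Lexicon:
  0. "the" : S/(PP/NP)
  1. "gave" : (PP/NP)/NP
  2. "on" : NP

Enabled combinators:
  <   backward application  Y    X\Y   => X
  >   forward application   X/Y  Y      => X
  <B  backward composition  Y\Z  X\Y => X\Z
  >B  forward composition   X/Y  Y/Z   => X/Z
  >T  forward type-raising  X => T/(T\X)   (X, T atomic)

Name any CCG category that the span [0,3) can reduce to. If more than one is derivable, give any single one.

[0,3] S   >
  [0,2] S/NP   >B
    [0,1] "the" : S/(PP/NP)
    [1,2] "gave" : (PP/NP)/NP
  [2,3] "on" : NP

S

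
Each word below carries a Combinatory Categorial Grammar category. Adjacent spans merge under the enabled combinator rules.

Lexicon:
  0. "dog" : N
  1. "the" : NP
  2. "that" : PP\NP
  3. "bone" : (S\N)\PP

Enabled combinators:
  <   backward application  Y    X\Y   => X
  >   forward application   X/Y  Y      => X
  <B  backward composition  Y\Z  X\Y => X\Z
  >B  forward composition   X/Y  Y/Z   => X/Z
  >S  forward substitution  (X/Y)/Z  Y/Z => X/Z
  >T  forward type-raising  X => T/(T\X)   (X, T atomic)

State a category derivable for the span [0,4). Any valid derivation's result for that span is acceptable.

[0,4] S   <
  [0,1] "dog" : N
  [1,4] S\N   <
    [1,3] PP   <
      [1,2] "the" : NP
      [2,3] "that" : PP\NP
    [3,4] "bone" : (S\N)\PP

S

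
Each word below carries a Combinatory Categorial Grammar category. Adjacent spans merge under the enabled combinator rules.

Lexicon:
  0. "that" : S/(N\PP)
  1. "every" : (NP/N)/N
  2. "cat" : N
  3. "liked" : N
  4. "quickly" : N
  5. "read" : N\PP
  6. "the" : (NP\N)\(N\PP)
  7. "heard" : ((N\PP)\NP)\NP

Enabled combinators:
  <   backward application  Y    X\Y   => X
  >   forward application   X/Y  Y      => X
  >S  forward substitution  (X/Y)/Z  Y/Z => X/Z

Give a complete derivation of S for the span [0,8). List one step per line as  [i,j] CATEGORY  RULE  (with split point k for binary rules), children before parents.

[0,1] S/(N\PP)  lex  "that"
[1,2] (NP/N)/N  lex  "every"
[2,3] N  lex  "cat"
[1,3] NP/N  >  k=2
[3,4] N  lex  "liked"
[1,4] NP  >  k=3
[4,5] N  lex  "quickly"
[5,6] N\PP  lex  "read"
[6,7] (NP\N)\(N\PP)  lex  "the"
[5,7] NP\N  <  k=6
[4,7] NP  <  k=5
[7,8] ((N\PP)\NP)\NP  lex  "heard"
[4,8] (N\PP)\NP  <  k=7
[1,8] N\PP  <  k=4
[0,8] S  >  k=1

[0,8] S   >
  [0,1] "that" : S/(N\PP)
  [1,8] N\PP   <
    [1,4] NP   >
      [1,3] NP/N   >
        [1,2] "every" : (NP/N)/N
        [2,3] "cat" : N
      [3,4] "liked" : N
    [4,8] (N\PP)\NP   <
      [4,7] NP   <
        [4,5] "quickly" : N
        [5,7] NP\N   <
          [5,6] "read" : N\PP
          [6,7] "the" : (NP\N)\(N\PP)
      [7,8] "heard" : ((N\PP)\NP)\NP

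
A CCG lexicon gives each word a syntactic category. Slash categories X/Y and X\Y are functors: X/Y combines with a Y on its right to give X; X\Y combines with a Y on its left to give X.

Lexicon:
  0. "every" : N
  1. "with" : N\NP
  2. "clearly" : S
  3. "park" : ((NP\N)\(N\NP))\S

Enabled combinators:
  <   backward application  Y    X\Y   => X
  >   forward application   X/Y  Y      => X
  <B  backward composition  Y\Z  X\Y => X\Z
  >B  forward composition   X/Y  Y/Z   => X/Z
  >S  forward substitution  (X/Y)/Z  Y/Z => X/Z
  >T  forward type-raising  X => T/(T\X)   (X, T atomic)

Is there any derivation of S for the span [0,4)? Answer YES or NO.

N N\NP S ((NP\N)\(N\NP))\S
CKY chart[0,4] = {N/(N\NP), NP, NP/(NP\NP), PP/(PP\NP), S/(S\NP)}; S ∉ chart

NO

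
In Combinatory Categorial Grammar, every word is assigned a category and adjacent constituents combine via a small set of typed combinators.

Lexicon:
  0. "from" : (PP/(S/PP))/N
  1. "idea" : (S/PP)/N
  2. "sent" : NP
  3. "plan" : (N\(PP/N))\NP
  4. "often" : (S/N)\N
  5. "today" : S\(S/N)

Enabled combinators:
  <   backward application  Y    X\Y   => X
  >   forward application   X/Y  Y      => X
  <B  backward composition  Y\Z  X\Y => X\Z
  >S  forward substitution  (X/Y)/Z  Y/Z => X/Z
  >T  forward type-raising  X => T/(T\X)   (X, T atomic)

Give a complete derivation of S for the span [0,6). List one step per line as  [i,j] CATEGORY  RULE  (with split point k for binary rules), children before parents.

[0,1] (PP/(S/PP))/N  lex  "from"
[1,2] (S/PP)/N  lex  "idea"
[0,2] PP/N  >S  k=1
[2,3] NP  lex  "sent"
[3,4] (N\(PP/N))\NP  lex  "plan"
[2,4] N\(PP/N)  <  k=3
[0,4] N  <  k=2
[4,5] (S/N)\N  lex  "often"
[0,5] S/N  <  k=4
[5,6] S\(S/N)  lex  "today"
[0,6] S  <  k=5

[0,6] S   <
  [0,5] S/N   <
    [0,4] N   <
      [0,2] PP/N   >S
        [0,1] "from" : (PP/(S/PP))/N
        [1,2] "idea" : (S/PP)/N
      [2,4] N\(PP/N)   <
        [2,3] "sent" : NP
        [3,4] "plan" : (N\(PP/N))\NP
    [4,5] "often" : (S/N)\N
  [5,6] "today" : S\(S/N)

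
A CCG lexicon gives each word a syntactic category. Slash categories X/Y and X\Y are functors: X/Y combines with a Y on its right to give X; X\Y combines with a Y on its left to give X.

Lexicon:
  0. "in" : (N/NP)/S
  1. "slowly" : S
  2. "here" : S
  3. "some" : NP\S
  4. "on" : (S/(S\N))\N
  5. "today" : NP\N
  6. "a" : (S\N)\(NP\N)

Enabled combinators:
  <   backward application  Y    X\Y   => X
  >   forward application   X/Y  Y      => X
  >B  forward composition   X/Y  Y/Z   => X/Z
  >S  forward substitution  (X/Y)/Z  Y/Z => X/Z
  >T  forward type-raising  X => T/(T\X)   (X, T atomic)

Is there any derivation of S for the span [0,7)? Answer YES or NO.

YES

[0,7] S   >
  [0,5] S/(S\N)   <
    [0,4] N   >
      [0,2] N/NP   >
        [0,1] "in" : (N/NP)/S
        [1,2] "slowly" : S
      [2,4] NP   >
        [2,3] NP/(NP\S)   >T
          [2,3] "here" : S
        [3,4] "some" : NP\S
    [4,5] "on" : (S/(S\N))\N
  [5,7] S\N   <
    [5,6] "today" : NP\N
    [6,7] "a" : (S\N)\(NP\N)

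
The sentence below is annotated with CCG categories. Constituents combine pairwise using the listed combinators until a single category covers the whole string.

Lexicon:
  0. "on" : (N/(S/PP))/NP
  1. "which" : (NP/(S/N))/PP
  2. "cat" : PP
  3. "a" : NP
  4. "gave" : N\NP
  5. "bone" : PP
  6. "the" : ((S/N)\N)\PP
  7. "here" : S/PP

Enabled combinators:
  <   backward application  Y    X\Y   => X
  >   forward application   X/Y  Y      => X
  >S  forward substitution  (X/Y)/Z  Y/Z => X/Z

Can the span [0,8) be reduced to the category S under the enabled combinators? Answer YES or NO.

NO

(N/(S/PP))/NP (NP/(S/N))/PP PP NP N\NP PP ((S/N)\N)\PP S/PP
CKY chart[0,8] = {N}; S ∉ chart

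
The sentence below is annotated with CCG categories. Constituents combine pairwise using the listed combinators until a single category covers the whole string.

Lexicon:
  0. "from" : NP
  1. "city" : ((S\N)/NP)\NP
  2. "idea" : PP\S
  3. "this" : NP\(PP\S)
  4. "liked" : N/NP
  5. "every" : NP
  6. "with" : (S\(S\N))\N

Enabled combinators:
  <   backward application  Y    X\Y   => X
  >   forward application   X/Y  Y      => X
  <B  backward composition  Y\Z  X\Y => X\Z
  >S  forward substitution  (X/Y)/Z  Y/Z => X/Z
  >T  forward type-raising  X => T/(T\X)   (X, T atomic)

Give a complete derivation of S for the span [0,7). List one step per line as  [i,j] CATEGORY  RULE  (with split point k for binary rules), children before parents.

[0,7] S   <
  [0,4] S\N   >
    [0,2] (S\N)/NP   <
      [0,1] "from" : NP
      [1,2] "city" : ((S\N)/NP)\NP
    [2,4] NP   <
      [2,3] "idea" : PP\S
      [3,4] "this" : NP\(PP\S)
  [4,7] S\(S\N)   <
    [4,6] N   >
      [4,5] "liked" : N/NP
      [5,6] "every" : NP
    [6,7] "with" : (S\(S\N))\N

[0,1] NP  lex  "from"
[1,2] ((S\N)/NP)\NP  lex  "city"
[0,2] (S\N)/NP  <  k=1
[2,3] PP\S  lex  "idea"
[3,4] NP\(PP\S)  lex  "this"
[2,4] NP  <  k=3
[0,4] S\N  >  k=2
[4,5] N/NP  lex  "liked"
[5,6] NP  lex  "every"
[4,6] N  >  k=5
[6,7] (S\(S\N))\N  lex  "with"
[4,7] S\(S\N)  <  k=6
[0,7] S  <  k=4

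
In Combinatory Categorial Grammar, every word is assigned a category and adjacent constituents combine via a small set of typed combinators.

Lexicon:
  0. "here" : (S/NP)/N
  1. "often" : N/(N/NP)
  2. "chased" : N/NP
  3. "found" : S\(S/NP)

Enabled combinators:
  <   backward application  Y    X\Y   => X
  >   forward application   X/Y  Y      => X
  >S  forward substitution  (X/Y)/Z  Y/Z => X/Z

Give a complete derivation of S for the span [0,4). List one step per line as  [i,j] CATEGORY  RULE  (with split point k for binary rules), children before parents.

[0,1] (S/NP)/N  lex  "here"
[1,2] N/(N/NP)  lex  "often"
[2,3] N/NP  lex  "chased"
[1,3] N  >  k=2
[0,3] S/NP  >  k=1
[3,4] S\(S/NP)  lex  "found"
[0,4] S  <  k=3

[0,4] S   <
  [0,3] S/NP   >
    [0,1] "here" : (S/NP)/N
    [1,3] N   >
      [1,2] "often" : N/(N/NP)
      [2,3] "chased" : N/NP
  [3,4] "found" : S\(S/NP)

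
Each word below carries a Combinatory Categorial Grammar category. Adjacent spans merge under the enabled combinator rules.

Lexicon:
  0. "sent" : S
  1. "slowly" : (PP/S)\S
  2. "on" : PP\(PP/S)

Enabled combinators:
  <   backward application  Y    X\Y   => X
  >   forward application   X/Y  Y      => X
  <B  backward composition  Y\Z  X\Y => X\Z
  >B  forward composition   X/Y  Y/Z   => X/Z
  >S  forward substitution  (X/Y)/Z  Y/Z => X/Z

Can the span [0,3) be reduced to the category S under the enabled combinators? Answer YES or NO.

S (PP/S)\S PP\(PP/S)
CKY chart[0,3] = {PP}; S ∉ chart

NO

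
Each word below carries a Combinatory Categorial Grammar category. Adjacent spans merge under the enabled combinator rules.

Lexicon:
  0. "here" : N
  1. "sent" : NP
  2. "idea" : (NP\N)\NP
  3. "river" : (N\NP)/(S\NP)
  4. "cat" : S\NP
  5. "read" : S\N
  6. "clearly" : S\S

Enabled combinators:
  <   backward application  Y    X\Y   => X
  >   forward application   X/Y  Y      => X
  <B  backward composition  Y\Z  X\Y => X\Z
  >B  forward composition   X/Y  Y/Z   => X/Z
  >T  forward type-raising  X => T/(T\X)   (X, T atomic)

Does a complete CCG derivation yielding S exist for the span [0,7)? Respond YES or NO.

[0,7] S   <
  [0,5] N   <
    [0,3] NP   <
      [0,1] "here" : N
      [1,3] NP\N   <
        [1,2] "sent" : NP
        [2,3] "idea" : (NP\N)\NP
    [3,5] N\NP   >
      [3,4] "river" : (N\NP)/(S\NP)
      [4,5] "cat" : S\NP
  [5,7] S\N   <B
    [5,6] "read" : S\N
    [6,7] "clearly" : S\S

YES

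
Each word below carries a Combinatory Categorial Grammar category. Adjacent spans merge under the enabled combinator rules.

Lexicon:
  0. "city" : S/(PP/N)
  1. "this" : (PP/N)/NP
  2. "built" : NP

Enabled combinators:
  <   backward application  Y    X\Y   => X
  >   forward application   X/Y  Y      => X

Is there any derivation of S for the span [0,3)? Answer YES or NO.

YES

[0,3] S   >
  [0,1] "city" : S/(PP/N)
  [1,3] PP/N   >
    [1,2] "this" : (PP/N)/NP
    [2,3] "built" : NP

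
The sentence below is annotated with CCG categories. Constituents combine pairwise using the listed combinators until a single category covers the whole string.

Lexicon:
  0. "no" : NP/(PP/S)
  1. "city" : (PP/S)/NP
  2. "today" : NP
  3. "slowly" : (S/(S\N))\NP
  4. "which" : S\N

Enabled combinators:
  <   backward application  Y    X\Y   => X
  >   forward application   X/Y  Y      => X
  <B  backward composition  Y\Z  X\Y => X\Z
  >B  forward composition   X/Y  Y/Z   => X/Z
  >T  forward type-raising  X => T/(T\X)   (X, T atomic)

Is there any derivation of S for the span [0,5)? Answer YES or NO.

YES

[0,5] S   >
  [0,4] S/(S\N)   <
    [0,3] NP   >
      [0,1] "no" : NP/(PP/S)
      [1,3] PP/S   >
        [1,2] "city" : (PP/S)/NP
        [2,3] "today" : NP
    [3,4] "slowly" : (S/(S\N))\NP
  [4,5] "which" : S\N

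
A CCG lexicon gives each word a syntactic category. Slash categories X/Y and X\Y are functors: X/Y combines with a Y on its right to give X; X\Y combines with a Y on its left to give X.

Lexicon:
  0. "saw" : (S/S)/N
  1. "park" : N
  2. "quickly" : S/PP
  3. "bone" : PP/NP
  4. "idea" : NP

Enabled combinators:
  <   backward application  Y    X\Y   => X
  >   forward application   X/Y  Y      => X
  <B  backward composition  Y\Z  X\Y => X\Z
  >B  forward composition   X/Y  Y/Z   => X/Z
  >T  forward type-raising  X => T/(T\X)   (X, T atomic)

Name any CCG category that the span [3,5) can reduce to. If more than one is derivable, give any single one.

[0,5] S   >
  [0,3] S/PP   >B
    [0,2] S/S   >
      [0,1] "saw" : (S/S)/N
      [1,2] "park" : N
    [2,3] "quickly" : S/PP
  [3,5] PP   >
    [3,4] "bone" : PP/NP
    [4,5] "idea" : NP

PP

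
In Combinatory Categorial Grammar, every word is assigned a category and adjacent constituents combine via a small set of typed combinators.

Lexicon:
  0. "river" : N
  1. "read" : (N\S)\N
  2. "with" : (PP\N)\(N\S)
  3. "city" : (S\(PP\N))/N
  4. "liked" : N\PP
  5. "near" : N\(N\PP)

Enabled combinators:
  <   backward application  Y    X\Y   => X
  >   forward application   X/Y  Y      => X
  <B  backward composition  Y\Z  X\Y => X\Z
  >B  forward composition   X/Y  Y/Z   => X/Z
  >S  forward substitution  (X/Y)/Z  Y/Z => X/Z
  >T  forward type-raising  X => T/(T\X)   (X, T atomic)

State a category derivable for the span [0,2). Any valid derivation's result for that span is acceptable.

[0,6] S   <
  [0,3] PP\N   <
    [0,2] N\S   <
      [0,1] "river" : N
      [1,2] "read" : (N\S)\N
    [2,3] "with" : (PP\N)\(N\S)
  [3,6] S\(PP\N)   >
    [3,4] "city" : (S\(PP\N))/N
    [4,6] N   <
      [4,5] "liked" : N\PP
      [5,6] "near" : N\(N\PP)

N\S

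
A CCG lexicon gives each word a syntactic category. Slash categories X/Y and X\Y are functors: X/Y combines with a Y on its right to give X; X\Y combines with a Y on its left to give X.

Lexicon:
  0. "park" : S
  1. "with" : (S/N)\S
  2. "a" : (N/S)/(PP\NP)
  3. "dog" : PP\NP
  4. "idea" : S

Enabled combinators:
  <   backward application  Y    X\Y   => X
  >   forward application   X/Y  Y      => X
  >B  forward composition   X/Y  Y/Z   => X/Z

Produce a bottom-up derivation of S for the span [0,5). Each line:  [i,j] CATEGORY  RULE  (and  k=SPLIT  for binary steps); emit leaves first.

[0,1] S  lex  "park"
[1,2] (S/N)\S  lex  "with"
[0,2] S/N  <  k=1
[2,3] (N/S)/(PP\NP)  lex  "a"
[3,4] PP\NP  lex  "dog"
[2,4] N/S  >  k=3
[4,5] S  lex  "idea"
[2,5] N  >  k=4
[0,5] S  >  k=2

[0,5] S   >
  [0,2] S/N   <
    [0,1] "park" : S
    [1,2] "with" : (S/N)\S
  [2,5] N   >
    [2,4] N/S   >
      [2,3] "a" : (N/S)/(PP\NP)
      [3,4] "dog" : PP\NP
    [4,5] "idea" : S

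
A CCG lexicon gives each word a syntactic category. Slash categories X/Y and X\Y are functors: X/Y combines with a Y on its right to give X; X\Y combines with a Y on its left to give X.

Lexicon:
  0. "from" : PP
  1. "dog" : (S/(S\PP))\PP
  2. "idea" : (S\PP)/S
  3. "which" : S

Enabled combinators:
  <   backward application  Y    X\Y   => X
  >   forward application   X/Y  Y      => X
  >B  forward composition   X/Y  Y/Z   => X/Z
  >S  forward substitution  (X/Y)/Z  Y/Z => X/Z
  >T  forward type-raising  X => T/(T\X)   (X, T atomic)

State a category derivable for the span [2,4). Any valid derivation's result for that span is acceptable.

S\PP

[0,4] S   >
  [0,2] S/(S\PP)   <
    [0,1] "from" : PP
    [1,2] "dog" : (S/(S\PP))\PP
  [2,4] S\PP   >
    [2,3] "idea" : (S\PP)/S
    [3,4] "which" : S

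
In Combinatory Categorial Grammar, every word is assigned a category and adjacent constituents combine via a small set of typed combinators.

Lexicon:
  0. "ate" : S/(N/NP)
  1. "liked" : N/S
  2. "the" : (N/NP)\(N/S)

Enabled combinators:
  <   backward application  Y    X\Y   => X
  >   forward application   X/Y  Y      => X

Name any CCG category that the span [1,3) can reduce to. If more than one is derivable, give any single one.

N/NP

[0,3] S   >
  [0,1] "ate" : S/(N/NP)
  [1,3] N/NP   <
    [1,2] "liked" : N/S
    [2,3] "the" : (N/NP)\(N/S)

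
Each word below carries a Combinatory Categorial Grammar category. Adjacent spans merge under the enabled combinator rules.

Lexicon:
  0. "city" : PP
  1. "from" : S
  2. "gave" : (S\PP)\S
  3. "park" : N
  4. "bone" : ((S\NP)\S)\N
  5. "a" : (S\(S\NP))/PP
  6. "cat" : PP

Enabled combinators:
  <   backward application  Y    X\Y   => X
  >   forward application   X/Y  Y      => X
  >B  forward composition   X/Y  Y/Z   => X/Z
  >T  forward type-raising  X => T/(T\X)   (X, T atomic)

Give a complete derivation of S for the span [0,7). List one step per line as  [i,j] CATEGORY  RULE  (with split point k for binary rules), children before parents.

[0,1] PP  lex  "city"
[0,1] S/(S\PP)  >T
[1,2] S  lex  "from"
[2,3] (S\PP)\S  lex  "gave"
[1,3] S\PP  <  k=2
[0,3] S  >  k=1
[3,4] N  lex  "park"
[4,5] ((S\NP)\S)\N  lex  "bone"
[3,5] (S\NP)\S  <  k=4
[0,5] S\NP  <  k=3
[5,6] (S\(S\NP))/PP  lex  "a"
[6,7] PP  lex  "cat"
[5,7] S\(S\NP)  >  k=6
[0,7] S  <  k=5

[0,7] S   <
  [0,5] S\NP   <
    [0,3] S   >
      [0,1] S/(S\PP)   >T
        [0,1] "city" : PP
      [1,3] S\PP   <
        [1,2] "from" : S
        [2,3] "gave" : (S\PP)\S
    [3,5] (S\NP)\S   <
      [3,4] "park" : N
      [4,5] "bone" : ((S\NP)\S)\N
  [5,7] S\(S\NP)   >
    [5,6] "a" : (S\(S\NP))/PP
    [6,7] "cat" : PP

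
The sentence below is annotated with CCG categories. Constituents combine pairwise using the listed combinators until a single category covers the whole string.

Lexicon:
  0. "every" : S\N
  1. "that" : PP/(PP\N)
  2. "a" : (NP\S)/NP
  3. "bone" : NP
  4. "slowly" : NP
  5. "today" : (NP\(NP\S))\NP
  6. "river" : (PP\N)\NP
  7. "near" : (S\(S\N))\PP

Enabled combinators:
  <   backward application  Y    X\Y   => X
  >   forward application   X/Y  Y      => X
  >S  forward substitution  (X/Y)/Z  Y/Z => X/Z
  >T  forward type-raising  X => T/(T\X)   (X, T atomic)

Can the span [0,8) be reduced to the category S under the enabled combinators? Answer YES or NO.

YES

[0,8] S   <
  [0,1] "every" : S\N
  [1,8] S\(S\N)   <
    [1,7] PP   >
      [1,2] "that" : PP/(PP\N)
      [2,7] PP\N   <
        [2,6] NP   <
          [2,4] NP\S   >
            [2,3] "a" : (NP\S)/NP
            [3,4] "bone" : NP
          [4,6] NP\(NP\S)   <
            [4,5] "slowly" : NP
            [5,6] "today" : (NP\(NP\S))\NP
        [6,7] "river" : (PP\N)\NP
    [7,8] "near" : (S\(S\N))\PP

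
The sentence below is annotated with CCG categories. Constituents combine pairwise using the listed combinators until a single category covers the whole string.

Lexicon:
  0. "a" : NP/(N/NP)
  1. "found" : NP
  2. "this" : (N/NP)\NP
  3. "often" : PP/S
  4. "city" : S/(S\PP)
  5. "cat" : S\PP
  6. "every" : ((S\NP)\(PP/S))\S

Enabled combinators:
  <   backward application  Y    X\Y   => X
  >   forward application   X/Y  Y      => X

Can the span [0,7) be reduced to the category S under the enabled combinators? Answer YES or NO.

[0,7] S   <
  [0,3] NP   >
    [0,1] "a" : NP/(N/NP)
    [1,3] N/NP   <
      [1,2] "found" : NP
      [2,3] "this" : (N/NP)\NP
  [3,7] S\NP   <
    [3,4] "often" : PP/S
    [4,7] (S\NP)\(PP/S)   <
      [4,6] S   >
        [4,5] "city" : S/(S\PP)
        [5,6] "cat" : S\PP
      [6,7] "every" : ((S\NP)\(PP/S))\S

YES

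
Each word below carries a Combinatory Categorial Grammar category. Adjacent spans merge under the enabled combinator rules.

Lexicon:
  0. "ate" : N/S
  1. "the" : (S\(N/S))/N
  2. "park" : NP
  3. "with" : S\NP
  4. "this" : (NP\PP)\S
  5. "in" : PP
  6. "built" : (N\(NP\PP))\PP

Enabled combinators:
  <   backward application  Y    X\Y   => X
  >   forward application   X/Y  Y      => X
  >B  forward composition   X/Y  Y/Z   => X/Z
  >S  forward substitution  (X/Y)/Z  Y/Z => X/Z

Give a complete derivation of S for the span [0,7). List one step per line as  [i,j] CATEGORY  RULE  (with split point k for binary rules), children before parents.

[0,1] N/S  lex  "ate"
[1,2] (S\(N/S))/N  lex  "the"
[2,3] NP  lex  "park"
[3,4] S\NP  lex  "with"
[2,4] S  <  k=3
[4,5] (NP\PP)\S  lex  "this"
[2,5] NP\PP  <  k=4
[5,6] PP  lex  "in"
[6,7] (N\(NP\PP))\PP  lex  "built"
[5,7] N\(NP\PP)  <  k=6
[2,7] N  <  k=5
[1,7] S\(N/S)  >  k=2
[0,7] S  <  k=1

[0,7] S   <
  [0,1] "ate" : N/S
  [1,7] S\(N/S)   >
    [1,2] "the" : (S\(N/S))/N
    [2,7] N   <
      [2,5] NP\PP   <
        [2,4] S   <
          [2,3] "park" : NP
          [3,4] "with" : S\NP
        [4,5] "this" : (NP\PP)\S
      [5,7] N\(NP\PP)   <
        [5,6] "in" : PP
        [6,7] "built" : (N\(NP\PP))\PP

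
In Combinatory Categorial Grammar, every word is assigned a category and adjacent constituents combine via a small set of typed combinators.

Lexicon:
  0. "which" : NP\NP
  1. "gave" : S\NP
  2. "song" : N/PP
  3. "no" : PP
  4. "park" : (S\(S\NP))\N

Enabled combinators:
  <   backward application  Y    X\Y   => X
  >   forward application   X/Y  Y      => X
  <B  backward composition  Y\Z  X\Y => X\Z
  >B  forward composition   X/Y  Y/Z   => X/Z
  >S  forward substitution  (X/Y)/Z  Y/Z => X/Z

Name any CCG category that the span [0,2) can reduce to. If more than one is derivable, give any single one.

S\NP

[0,5] S   <
  [0,2] S\NP   <B
    [0,1] "which" : NP\NP
    [1,2] "gave" : S\NP
  [2,5] S\(S\NP)   <
    [2,4] N   >
      [2,3] "song" : N/PP
      [3,4] "no" : PP
    [4,5] "park" : (S\(S\NP))\N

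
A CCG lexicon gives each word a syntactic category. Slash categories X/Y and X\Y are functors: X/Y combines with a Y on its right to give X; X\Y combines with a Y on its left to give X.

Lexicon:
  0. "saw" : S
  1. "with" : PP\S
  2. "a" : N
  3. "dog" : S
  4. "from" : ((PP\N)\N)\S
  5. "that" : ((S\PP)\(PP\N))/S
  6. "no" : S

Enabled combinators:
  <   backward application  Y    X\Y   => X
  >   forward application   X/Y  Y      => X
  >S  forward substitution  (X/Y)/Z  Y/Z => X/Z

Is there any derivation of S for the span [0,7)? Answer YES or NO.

YES

[0,7] S   <
  [0,2] PP   <
    [0,1] "saw" : S
    [1,2] "with" : PP\S
  [2,7] S\PP   <
    [2,5] PP\N   <
      [2,3] "a" : N
      [3,5] (PP\N)\N   <
        [3,4] "dog" : S
        [4,5] "from" : ((PP\N)\N)\S
    [5,7] (S\PP)\(PP\N)   >
      [5,6] "that" : ((S\PP)\(PP\N))/S
      [6,7] "no" : S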